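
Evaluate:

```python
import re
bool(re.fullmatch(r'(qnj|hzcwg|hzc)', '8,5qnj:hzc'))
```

False

`fullmatch` succeeds only if the pattern covers the string from start to end.
Here the pattern can't cover the whole string, so the call returns None, and `bool(None)` is False.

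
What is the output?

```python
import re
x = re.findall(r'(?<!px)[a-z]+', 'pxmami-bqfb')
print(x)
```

['pxmami', 'bqfb']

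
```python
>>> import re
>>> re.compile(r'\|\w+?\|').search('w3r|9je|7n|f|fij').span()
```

`re.search` scans for the first position where the pattern succeeds.
The match spans [3:8] → '|9je|'.

(3, 8)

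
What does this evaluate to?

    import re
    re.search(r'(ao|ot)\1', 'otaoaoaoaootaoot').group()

'aoao'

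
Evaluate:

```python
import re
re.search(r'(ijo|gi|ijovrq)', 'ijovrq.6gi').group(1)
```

'ijo'

Alternation isn't longest-match — the leftmost alternative that fits at this position is chosen.
`search` walks the string left to right and returns the first match it finds.
The match spans [0:3] → 'ijo'.
Captured: group 1 = 'ijo'.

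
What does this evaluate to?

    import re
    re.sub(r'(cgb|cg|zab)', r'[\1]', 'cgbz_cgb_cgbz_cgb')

'[cgb]z_[cgb]_[cgb]z_[cgb]'

Alternation isn't longest-match — the leftmost alternative that fits at this position is chosen.
Matches: at [0:3] → 'cgb'; at [5:8] → 'cgb'; at [9:12] → 'cgb'; at [14:17] → 'cgb'.
The replacement refers to a captured group, so each match is rewritten using its own captured text.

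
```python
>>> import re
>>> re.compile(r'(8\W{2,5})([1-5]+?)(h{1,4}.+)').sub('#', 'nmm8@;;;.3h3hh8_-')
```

'nmm#'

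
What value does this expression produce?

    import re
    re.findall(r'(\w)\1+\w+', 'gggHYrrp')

After group 1 captures some text, `\1` only succeeds where that same text appears again.
Walking the string: at [0:8] match 'gggHYrrp', group 1 = 'g'.
`findall` collects group 1 from the one match (1 total).

['g']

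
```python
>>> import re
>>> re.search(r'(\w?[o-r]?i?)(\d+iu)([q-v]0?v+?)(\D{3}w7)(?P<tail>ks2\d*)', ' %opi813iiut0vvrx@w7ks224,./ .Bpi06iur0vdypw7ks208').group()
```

'Bpi06iur0vdypw7ks208'

This matches optionally a word character, then optionally a character in [o-r], then optionally the literal 'i' (captured); then one or more of a digit, then the literal 'iu' (captured); then a character in [q-v], then optionally a literal '0', then one or more of the literal 'v' (lazy) (captured); then exactly 3 of a non-digit, then the literal 'w7' (captured); then the literal 'ks2', then zero or more of a digit (captured as 'tail').
`search` walks the string left to right and returns the first match it finds.
The match spans [30:50] → 'Bpi06iur0vdypw7ks208'.
Captured: group 1 = 'Bpi', group 2 = '06iu', group 3 = 'r0v', group 4 = 'dypw7', group 5 = 'ks208'.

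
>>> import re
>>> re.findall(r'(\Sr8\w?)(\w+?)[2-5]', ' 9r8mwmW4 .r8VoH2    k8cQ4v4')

[('9r8m', 'wmW'), ('.r8V', 'oH')]

The pattern matches a non-whitespace character, then the literal 'r8', then optionally a word character (captured); then one or more of a word character (lazy) (captured); then a character in [2-5].
Scanning left to right: at [1:9] match '9r8mwmW4', groups = ('9r8m', 'wmW'); at [10:17] match '.r8VoH2', groups = ('.r8V', 'oH').
2 groups means each result is a tuple of 2 captured strings — 2 here.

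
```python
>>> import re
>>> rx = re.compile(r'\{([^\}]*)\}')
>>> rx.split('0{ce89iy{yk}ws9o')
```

Matches to split on: at [1:12] → '{ce89iy{yk}'.
The group in the pattern means `split` returns the separators' captures alongside the pieces.

['0', 'ce89iy{yk', 'ws9o']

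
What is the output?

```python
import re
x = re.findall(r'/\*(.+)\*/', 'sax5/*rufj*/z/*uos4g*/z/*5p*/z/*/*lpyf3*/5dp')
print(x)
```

['rufj*/z/*uos4g*/z/*5p*/z/*/*lpyf3']

Matches: at [4:41] match '/*rufj*/z/*uos4g*/z/*5p*/z/*/*lpyf3*/', group 1 = 'rufj*/z/*uos4g*/z/*5p*/z/*/*lpyf3'.
One capturing group, so `findall` returns just the captured substring from the one match — 1 in all.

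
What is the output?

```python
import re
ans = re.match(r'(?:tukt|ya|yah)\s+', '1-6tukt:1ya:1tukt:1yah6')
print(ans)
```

`match` is anchored at position 0; if the pattern doesn't fit there, it returns None.
Here the string doesn't start with a match, so the call returns None.

None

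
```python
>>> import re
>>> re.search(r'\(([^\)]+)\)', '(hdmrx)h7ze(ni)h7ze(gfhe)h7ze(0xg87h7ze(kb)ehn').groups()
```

The match spans [0:7] → '(hdmrx)'.
Captured: group 1 = 'hdmrx'.

('hdmrx',)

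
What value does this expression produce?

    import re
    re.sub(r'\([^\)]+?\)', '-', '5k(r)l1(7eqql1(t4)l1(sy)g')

Matches: at [2:5] → '(r)'; at [7:18] → '(7eqql1(t4)'; at [20:24] → '(sy)'.
Every occurrence is swapped for '-'.

'5k-l1-l1-g'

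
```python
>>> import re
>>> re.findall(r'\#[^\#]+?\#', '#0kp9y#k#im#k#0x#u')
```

['#0kp9y#', '#im#', '#0x#']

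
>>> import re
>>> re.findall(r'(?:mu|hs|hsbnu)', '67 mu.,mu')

['mu', 'mu']

With no groups in the pattern, `findall` gives back each whole match — 2 here.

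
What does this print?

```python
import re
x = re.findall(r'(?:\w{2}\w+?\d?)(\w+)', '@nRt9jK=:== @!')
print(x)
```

This matches exactly 2 of a word character, then one or more of a word character (lazy), then optionally a digit (non-capturing group); then one or more of a word character (captured).
Because the quantifier is non-greedy, it stops expanding at the earliest point where the rest of the pattern can succeed.
Scanning left to right: at [1:7] match 'nRt9jK', group 1 = 'jK'.
One capturing group, so `findall` returns just the captured substring from the one match — 1 in all.

['jK']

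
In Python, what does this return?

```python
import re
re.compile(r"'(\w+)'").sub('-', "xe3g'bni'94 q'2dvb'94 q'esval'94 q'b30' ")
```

'xe3g-94 q-94 q-94 q- '

Each match is replaced by '-'.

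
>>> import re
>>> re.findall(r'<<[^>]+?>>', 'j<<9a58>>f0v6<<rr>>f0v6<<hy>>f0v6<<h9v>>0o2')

['<<9a58>>', '<<rr>>', '<<hy>>', '<<h9v>>']

`findall` yields the raw match text (4 of them) because the pattern has no groups.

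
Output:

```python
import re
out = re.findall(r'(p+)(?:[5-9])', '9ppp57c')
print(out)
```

['ppp']

The pattern matches one or more of a literal 'p' (captured); then a character in [5-9] (non-capturing group).
Walking the string: at [1:5] match 'ppp5', group 1 = 'ppp'.
`findall` collects group 1 from the one match (1 total).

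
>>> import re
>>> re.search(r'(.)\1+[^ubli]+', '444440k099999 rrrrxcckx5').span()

(0, 24)

`\1` is not a pattern — it's the concrete string captured by group 1, re-applied verbatim.
`search` walks the string left to right and returns the first match it finds.
The match spans [0:24] → '444440k099999 rrrrxcckx5'.
Captured: group 1 = '4'.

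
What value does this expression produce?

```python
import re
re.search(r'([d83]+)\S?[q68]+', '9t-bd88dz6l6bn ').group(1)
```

'd88d'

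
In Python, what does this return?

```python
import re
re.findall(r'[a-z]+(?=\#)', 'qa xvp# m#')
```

['xvp', 'm']

Because the assertion is zero-width, the text it checks is not consumed and won't appear in the result.
Matches: at [3:6] → 'xvp'; at [8:9] → 'm'.
With no groups in the pattern, `findall` gives back each whole match — 2 here.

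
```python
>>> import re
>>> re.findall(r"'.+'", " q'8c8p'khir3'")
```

No capturing groups, so `findall` returns the 1 full match string.

["'8c8p'khir3'"]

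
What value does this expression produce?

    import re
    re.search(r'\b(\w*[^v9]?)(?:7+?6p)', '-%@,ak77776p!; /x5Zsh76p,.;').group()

The pattern matches a word boundary (`\b`, zero-width); then zero or more of a word character, then optionally any character except [v9] (captured); then one or more of a literal '7' (lazy), then the literal '6p' (non-capturing group).
`search` walks the string left to right and returns the first match it finds.
The match spans [4:12] → 'ak77776p'.
Captured: group 1 = 'ak777'.

'ak77776p'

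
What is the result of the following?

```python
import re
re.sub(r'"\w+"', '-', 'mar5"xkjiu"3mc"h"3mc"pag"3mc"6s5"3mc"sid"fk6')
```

Each match is replaced by '-'.

'mar5-3mc-3mc-3mc-3mc-fk6'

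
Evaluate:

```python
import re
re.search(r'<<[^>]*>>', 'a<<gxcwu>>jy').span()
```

Unlike `match`, `search` isn't anchored — it looks for the pattern anywhere in the string.
The match spans [1:10] → '<<gxcwu>>'.

(1, 10)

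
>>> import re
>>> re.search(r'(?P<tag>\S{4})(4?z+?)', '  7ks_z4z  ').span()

(2, 7)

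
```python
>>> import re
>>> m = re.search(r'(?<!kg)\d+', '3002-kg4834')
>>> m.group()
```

'3002'

The negative lookahead/lookbehind blocks any match where the forbidden context is present.
The match spans [0:4] → '3002'.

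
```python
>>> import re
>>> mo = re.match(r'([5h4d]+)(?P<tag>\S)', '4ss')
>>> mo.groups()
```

Pattern: one or more of one of [5h4d] (captured); then a non-whitespace character (captured as 'tag').
`re.match` only tries the pattern at the start of the string.
The match spans [0:2] → '4s'.
Captured: group 1 = '4', group 2 = 's'.

('4', 's')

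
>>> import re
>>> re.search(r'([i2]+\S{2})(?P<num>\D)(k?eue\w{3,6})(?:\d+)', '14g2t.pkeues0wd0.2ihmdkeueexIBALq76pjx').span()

(3, 16)

This matches one or more of one of [i2], then exactly 2 of a non-whitespace character (captured); then a non-digit (captured as 'num'); then optionally the literal 'k', then the literal 'eue', then 3 to 6 of a word character (captured); then one or more of a digit (non-capturing group).
Unlike `match`, `search` isn't anchored — it looks for the pattern anywhere in the string.
The match spans [3:16] → '2t.pkeues0wd0'.
Captured: group 1 = '2t.', group 2 = 'p', group 3 = 'keues0wd'.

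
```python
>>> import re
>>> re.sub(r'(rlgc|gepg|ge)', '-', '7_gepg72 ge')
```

Alternation tries branches left to right and keeps the first one that lets the overall match succeed at that position.
Matches: at [2:6] → 'gepg'; at [9:11] → 'ge'.
Each match is replaced by '-'.

'7_-72 -'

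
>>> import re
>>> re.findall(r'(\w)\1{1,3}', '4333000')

['3', '0']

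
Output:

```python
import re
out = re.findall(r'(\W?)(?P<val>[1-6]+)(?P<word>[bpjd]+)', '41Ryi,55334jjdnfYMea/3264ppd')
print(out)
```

[(',', '55334', 'jjd'), ('/', '3264', 'ppd')]

This matches optionally a non-word character (captured); then one or more of a character in [1-6] (captured as 'val'); then one or more of one of [bpjd] (captured as 'word').
Matches: at [5:14] match ',55334jjd', groups = (',', '55334', 'jjd'); at [20:28] match '/3264ppd', groups = ('/', '3264', 'ppd').
Multiple groups make `findall` return tuples — one 3-tuple for each match.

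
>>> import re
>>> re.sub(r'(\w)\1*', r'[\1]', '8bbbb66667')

After group 1 captures some text, `\1` only succeeds where that same text appears again.
Matches: at [0:1] → '8'; at [1:5] → 'bbbb'; at [5:9] → '6666'; at [9:10] → '7'.
Each match is replaced using the text its own group 1 captured.

'[8][b][6][7]'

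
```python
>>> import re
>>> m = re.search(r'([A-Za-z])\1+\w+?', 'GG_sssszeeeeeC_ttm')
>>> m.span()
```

(0, 3)

The backreference `\1` re-matches whatever the first group consumed, character for character.
`re.search` scans for the first position where the pattern succeeds.
The match spans [0:3] → 'GG_'.
Captured: group 1 = 'G'.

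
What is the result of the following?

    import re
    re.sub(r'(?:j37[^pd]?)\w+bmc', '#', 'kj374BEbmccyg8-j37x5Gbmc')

'k#cyg8-#'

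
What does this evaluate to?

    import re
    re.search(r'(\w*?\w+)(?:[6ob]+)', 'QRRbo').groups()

('QRRb',)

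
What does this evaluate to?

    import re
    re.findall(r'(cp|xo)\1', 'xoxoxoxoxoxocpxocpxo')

['xo', 'xo', 'xo']

After group 1 captures some text, `\1` only succeeds where that same text appears again.
One capturing group, so `findall` returns just the captured substring from each match — 3 in all.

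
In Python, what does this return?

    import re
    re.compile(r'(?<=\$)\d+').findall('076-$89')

['89']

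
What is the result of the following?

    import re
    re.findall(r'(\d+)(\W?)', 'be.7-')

`findall` packs the 2 group values into a tuple for every match.

[('7', '-')]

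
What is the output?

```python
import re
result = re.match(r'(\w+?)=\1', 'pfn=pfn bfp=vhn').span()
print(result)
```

`re.match` only tries the pattern at the start of the string.
The match spans [0:7] → 'pfn=pfn'.

(0, 7)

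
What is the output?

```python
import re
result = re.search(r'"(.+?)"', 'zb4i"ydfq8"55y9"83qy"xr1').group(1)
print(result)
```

ydfq8

Lazy quantifiers expand one character at a time until the remainder of the pattern can match.
`search` walks the string left to right and returns the first match it finds.
The match spans [4:11] → '"ydfq8"'.
Captured: group 1 = 'ydfq8'.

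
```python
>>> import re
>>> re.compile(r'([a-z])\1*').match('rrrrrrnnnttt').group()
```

'rrrrrr'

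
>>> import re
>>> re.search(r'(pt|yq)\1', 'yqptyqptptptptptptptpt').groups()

('pt',)

The match spans [6:10] → 'ptpt'.
Captured: group 1 = 'pt'.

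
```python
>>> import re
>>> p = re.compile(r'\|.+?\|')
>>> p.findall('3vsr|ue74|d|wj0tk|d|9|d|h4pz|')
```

['|ue74|', '|wj0tk|', '|9|', '|h4pz|']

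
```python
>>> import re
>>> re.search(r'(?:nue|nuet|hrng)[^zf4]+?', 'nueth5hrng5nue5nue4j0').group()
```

'nuet'

`|` is ordered: at each position the engine commits to the first alternative that works.
Unlike `match`, `search` isn't anchored — it looks for the pattern anywhere in the string.
The match spans [0:4] → 'nuet'.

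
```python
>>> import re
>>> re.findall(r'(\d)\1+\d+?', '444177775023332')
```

['4', '7', '3']

`\1` has to match the exact text group 1 already captured.
Walking the string: at [0:4] match '4441', group 1 = '4'; at [4:9] match '77775', group 1 = '7'; at [11:15] match '3332', group 1 = '3'.
Because there's exactly one group, `findall` drops the full match and keeps group 1 from each hit.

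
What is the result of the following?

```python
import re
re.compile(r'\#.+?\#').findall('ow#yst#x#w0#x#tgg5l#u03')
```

['#yst#', '#w0#', '#tgg5l#']

Scanning left to right: at [2:7] → '#yst#'; at [8:12] → '#w0#'; at [13:20] → '#tgg5l#'.
No capturing groups, so `findall` returns the 3 full match strings.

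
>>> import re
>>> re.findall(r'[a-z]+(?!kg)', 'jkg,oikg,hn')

['jkg', 'oikg', 'hn']

The negative lookahead/lookbehind blocks any match where the forbidden context is present.
Walking the string: at [0:3] → 'jkg'; at [4:8] → 'oikg'; at [9:11] → 'hn'.
`findall` yields the raw match text (3 of them) because the pattern has no groups.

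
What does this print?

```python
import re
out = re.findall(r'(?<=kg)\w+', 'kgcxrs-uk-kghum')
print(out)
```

['cxrs', 'hum']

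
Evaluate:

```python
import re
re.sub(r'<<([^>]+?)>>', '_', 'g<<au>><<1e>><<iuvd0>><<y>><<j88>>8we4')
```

Each match is replaced by '_'.

'g_____8we4'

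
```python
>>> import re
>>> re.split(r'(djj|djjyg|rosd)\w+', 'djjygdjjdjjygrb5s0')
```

`|` is ordered: at each position the engine commits to the first alternative that works.
The group in the pattern means `split` returns the separators' captures alongside the pieces.

['', 'djj', '']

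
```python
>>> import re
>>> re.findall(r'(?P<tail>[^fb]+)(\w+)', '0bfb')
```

The pattern matches one or more of any character except [fb] (captured as 'tail'); then one or more of a word character (captured).
Scanning left to right: at [0:4] match '0bfb', groups = ('0', 'bfb').
`findall` packs the 2 group values into a tuple for every match.

[('0', 'bfb')]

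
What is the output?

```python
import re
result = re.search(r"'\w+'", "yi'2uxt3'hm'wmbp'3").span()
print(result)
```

(2, 9)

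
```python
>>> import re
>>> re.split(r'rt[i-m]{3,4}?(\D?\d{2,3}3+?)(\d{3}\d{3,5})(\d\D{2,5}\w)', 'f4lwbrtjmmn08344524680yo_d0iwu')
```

['f4lwb', 'n083', '4452468', '0yo_d0', 'iwu']

The pattern matches the literal 'rt', then 3 to 4 of a character in [i-m] (lazy); then optionally a non-digit, then 2 to 3 of a digit, then one or more of the literal '3' (lazy) (captured); then exactly 3 of a digit, then 3 to 5 of a digit (captured); then a digit, then 2 to 5 of a non-digit, then a word character (captured).
Matches to split on: at [5:27] → 'rtjmmn08344524680yo_d0'.
`re.split` interleaves the captured-group text with the surrounding fragments.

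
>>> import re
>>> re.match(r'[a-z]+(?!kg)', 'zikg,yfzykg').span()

(0, 4)

Because the assertion is negative and zero-width, positions next to the forbidden text are skipped.
`match` is anchored at position 0; if the pattern doesn't fit there, it returns None.
The match spans [0:4] → 'zikg'.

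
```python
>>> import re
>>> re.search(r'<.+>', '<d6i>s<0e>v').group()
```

'<d6i>s<0e>'

`re.search` scans for the first position where the pattern succeeds.
The match spans [0:10] → '<d6i>s<0e>'.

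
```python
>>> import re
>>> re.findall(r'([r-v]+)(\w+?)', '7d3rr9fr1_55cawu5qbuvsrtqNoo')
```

Lazy quantifiers expand one character at a time until the remainder of the pattern can match.
With 2 capturing groups, `findall` returns a 2-tuple per match.

[('rr', '9'), ('r', '1'), ('u', '5'), ('uvsrt', 'q')]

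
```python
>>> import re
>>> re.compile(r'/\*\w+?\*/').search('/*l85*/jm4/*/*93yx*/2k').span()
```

(0, 7)

The match spans [0:7] → '/*l85*/'.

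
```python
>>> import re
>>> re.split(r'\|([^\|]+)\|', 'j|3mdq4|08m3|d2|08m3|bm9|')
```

['j', '3mdq4', '08m3', 'd2', '08m3', 'bm9', '']

Matches to split on: at [1:8] → '|3mdq4|'; at [12:16] → '|d2|'; at [20:25] → '|bm9|'.
With a capturing group present, the delimiter's captured portion is kept in the result list.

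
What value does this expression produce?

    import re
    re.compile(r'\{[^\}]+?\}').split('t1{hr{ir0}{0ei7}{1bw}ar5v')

Matches to split on: at [2:10] → '{hr{ir0}'; at [10:16] → '{0ei7}'; at [16:21] → '{1bw}'.
`split` removes every match and returns the 4 fragments in between.

['t1', '', '', 'ar5v']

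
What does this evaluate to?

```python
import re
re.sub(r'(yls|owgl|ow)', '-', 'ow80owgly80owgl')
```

The regex engine tests alternatives in the order written; an earlier branch that matches wins even if a later one would match more.
Matches: at [0:2] → 'ow'; at [4:8] → 'owgl'; at [11:15] → 'owgl'.
Each match is replaced by '-'.

'-80-y80-'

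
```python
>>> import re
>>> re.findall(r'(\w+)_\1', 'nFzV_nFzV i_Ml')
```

['nFzV']

A backreference is literal: `\1` must see the identical characters the first group matched.
`findall` collects group 1 from the one match (1 total).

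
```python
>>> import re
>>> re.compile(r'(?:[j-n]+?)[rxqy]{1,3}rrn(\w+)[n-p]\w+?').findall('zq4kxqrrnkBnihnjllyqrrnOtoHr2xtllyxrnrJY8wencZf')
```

['kBnihnjllyqrrnOtoHr2xtllyxrnrJY8we']

`findall` collects group 1 from the one match (1 total).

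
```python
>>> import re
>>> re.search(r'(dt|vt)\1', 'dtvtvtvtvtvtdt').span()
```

A backreference is literal: `\1` must see the identical characters the first group matched.
The match spans [2:6] → 'vtvt'.

(2, 6)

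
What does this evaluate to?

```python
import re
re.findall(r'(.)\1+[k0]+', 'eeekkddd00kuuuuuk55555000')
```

['e', 'd', 'u', '5']

A backreference is literal: `\1` must see the identical characters the first group matched.
Matches: at [0:5] match 'eeekk', group 1 = 'e'; at [5:11] match 'ddd00k', group 1 = 'd'; at [11:17] match 'uuuuuk', group 1 = 'u'; at [17:25] match '55555000', group 1 = '5'.
`findall` collects group 1 from each match (4 total).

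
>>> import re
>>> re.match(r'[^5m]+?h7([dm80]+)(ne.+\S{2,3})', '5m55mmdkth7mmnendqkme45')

None

With `match`, the pattern is implicitly anchored at the beginning.
Here the pattern fails at index 0, so the call returns None.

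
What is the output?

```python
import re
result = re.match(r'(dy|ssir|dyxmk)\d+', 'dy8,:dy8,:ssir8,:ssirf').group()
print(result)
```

dy8

`re.match` only tries the pattern at the start of the string.
The match spans [0:3] → 'dy8'.
Captured: group 1 = 'dy'.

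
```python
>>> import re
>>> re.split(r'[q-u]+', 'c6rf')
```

['c6', 'f']

The pattern matches one or more of a character in [q-u].
Matches to split on: at [2:3] → 'r'.
Each match becomes a cut point; 2 segments remain.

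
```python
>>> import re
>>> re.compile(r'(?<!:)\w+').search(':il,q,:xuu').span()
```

(2, 3)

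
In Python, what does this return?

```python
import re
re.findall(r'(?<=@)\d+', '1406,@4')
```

['4']

The `(?=…)`/`(?<=…)` assertion just peeks at neighbouring text; it doesn't advance the match position.
`findall` yields the raw match text (1 of them) because the pattern has no groups.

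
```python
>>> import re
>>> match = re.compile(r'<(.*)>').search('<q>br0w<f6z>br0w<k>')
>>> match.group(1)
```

'q>br0w<f6z>br0w<k'

`re.search` tries every starting position until one works.
The match spans [0:19] → '<q>br0w<f6z>br0w<k>'.
Captured: group 1 = 'q>br0w<f6z>br0w<k'.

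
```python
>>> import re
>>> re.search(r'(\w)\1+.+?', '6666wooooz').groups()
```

`\1` is not a pattern — it's the concrete string captured by group 1, re-applied verbatim.
`re.search` tries every starting position until one works.
The match spans [0:5] → '6666w'.
Captured: group 1 = '6'.

('6',)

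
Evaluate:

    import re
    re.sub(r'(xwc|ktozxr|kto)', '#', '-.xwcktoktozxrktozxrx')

Alternation tries branches left to right and keeps the first one that lets the overall match succeed at that position.
Matches: at [2:5] → 'xwc'; at [5:8] → 'kto'; at [8:14] → 'ktozxr'; at [14:20] → 'ktozxr'.
`sub` substitutes '#' at each match site.

'-.####x'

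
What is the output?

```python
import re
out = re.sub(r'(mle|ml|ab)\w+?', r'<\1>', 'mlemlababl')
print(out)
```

<mle>l<ab>bl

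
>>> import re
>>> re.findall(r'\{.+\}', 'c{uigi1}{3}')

No capturing groups, so `findall` returns the 1 full match string.

['{uigi1}{3}']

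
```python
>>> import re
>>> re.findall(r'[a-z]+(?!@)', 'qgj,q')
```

['qgj', 'q']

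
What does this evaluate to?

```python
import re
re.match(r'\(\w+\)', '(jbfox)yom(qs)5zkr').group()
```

With `match`, the pattern is implicitly anchored at the beginning.
The match spans [0:7] → '(jbfox)'.

'(jbfox)'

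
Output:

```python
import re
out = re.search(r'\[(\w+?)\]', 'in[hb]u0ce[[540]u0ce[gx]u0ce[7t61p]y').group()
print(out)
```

The match spans [2:6] → '[hb]'.

[hb]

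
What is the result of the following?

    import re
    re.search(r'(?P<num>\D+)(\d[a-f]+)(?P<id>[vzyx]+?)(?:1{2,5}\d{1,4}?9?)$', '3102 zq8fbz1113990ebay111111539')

None

The pattern matches one or more of a non-digit (captured as 'num'); then a digit, then one or more of a character in [a-f] (captured); then one or more of one of [vzyx] (lazy) (captured as 'id'); then 2 to 5 of a literal '1', then 1 to 4 of a digit (lazy), then optionally the literal '9' (non-capturing group); then anchored at the end.
`re.search` tries every starting position until one works.
Here nothing in the string fits, so the call returns None.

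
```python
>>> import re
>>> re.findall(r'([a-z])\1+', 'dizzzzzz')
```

['z']

`\1` has to match the exact text group 1 already captured.
One capturing group, so `findall` returns just the captured substring from the one match — 1 in all.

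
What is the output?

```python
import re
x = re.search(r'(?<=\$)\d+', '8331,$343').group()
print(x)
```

Lookahead/lookbehind check context without consuming it, so the matched span excludes the asserted characters.
Unlike `match`, `search` isn't anchored — it looks for the pattern anywhere in the string.
The match spans [6:9] → '343'.

343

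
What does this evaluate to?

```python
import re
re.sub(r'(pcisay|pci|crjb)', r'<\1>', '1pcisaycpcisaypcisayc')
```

The regex engine tests alternatives in the order written; an earlier branch that matches wins even if a later one would match more.
Matches: at [1:7] → 'pcisay'; at [8:14] → 'pcisay'; at [14:20] → 'pcisay'.
The replacement refers to a captured group, so each match is rewritten using its own captured text.

'1<pcisay>c<pcisay><pcisay>c'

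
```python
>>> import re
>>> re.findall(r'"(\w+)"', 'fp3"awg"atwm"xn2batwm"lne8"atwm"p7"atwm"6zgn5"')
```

Walking the string: at [3:8] match '"awg"', group 1 = 'awg'; at [12:22] match '"xn2batwm"', group 1 = 'xn2batwm'; at [26:32] match '"atwm"', group 1 = 'atwm'; at [34:40] match '"atwm"', group 1 = 'atwm'.
`findall` collects group 1 from each match (4 total).

['awg', 'xn2batwm', 'atwm', 'atwm']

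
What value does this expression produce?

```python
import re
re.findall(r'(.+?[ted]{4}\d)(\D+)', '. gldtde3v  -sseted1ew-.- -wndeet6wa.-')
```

[('. gldtde3', 'v  -sseted'), ('1ew-.- -wndeet6', 'wa.-')]

The pattern matches one or more of any character (lazy), then exactly 4 of one of [ted], then a digit (captured); then one or more of a non-digit (captured).
Multiple groups make `findall` return tuples — one 2-tuple for each match.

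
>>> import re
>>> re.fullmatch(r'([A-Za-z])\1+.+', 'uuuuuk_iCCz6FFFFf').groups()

('u',)

The backreference `\1` re-matches whatever the first group consumed, character for character.
`re.fullmatch` is like wrapping the pattern in `^…$` (in single-line mode).
The match spans [0:17] → 'uuuuuk_iCCz6FFFFf'.
Captured: group 1 = 'u'.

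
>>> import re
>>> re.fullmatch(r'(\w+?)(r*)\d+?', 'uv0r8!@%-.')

None

`fullmatch` succeeds only if the pattern covers the string from start to end.
Here the pattern can't cover the whole string, so the call returns None.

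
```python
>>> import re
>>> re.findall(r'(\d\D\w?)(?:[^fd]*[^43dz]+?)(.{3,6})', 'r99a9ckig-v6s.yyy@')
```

Pattern: a digit, then a non-digit, then optionally a word character (captured); then zero or more of any character except [fd], then one or more of any character except [43dz] (lazy) (non-capturing group); then 3 to 6 of any character (captured).
Scanning left to right: at [2:18] match '9a9ckig-v6s.yyy@', groups = ('9a9', 'yy@').
`findall` packs the 2 group values into a tuple for every match.

[('9a9', 'yy@')]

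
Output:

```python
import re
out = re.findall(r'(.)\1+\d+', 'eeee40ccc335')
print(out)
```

`\1` has to match the exact text group 1 already captured.
One capturing group, so `findall` returns just the captured substring from each match — 2 in all.

['e', 'c']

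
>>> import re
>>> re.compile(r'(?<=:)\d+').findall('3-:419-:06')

['419', '06']

The positive lookaround only admits positions where the adjacent text matches; those characters stay outside the span.
`findall` yields the raw match text (2 of them) because the pattern has no groups.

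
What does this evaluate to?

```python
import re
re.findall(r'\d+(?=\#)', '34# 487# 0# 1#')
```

The positive lookaround only admits positions where the adjacent text matches; those characters stay outside the span.
`findall` yields the raw match text (4 of them) because the pattern has no groups.

['34', '487', '0', '1']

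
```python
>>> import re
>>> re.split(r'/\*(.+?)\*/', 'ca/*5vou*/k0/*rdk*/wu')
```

With a capturing group present, the delimiter's captured portion is kept in the result list.

['ca', '5vou', 'k0', 'rdk', 'wu']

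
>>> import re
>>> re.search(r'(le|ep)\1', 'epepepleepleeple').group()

`\1` has to match the exact text group 1 already captured.
`re.search` scans for the first position where the pattern succeeds.
The match spans [0:4] → 'epep'.
Captured: group 1 = 'ep'.

'epep'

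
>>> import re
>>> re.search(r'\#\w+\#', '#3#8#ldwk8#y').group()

'#3#'

The match spans [0:3] → '#3#'.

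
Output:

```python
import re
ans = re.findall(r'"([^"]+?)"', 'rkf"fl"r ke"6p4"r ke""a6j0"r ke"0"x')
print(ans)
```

One capturing group, so `findall` returns just the captured substring from each match — 4 in all.

['fl', '6p4', 'a6j0', '0']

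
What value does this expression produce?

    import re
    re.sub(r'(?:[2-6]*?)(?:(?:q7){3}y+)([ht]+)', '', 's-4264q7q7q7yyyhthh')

This matches zero or more of a character in [2-6] (lazy) (non-capturing group); then the literal 'q7' repeated 3 times, then one or more of a literal 'y' (non-capturing group); then one or more of one of [ht] (captured).
Every occurrence is swapped for ''.

's-'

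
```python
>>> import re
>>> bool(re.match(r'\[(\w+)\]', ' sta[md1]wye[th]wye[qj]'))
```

False

With `match`, the pattern is implicitly anchored at the beginning.
Here the pattern fails at index 0, so the call returns None, and `bool(None)` is False.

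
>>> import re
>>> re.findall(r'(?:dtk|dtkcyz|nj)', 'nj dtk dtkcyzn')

Branches in `(...|...)` are attempted left-to-right; the first branch that allows the whole pattern to succeed is taken.
Walking the string: at [0:2] → 'nj'; at [3:6] → 'dtk'; at [7:10] → 'dtk'.
No capturing groups, so `findall` returns the 3 full match strings.

['nj', 'dtk', 'dtk']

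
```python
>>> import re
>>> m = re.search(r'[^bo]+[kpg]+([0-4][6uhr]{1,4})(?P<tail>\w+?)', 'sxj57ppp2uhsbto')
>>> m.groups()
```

('2uh', 's')

The pattern matches one or more of any character except [bo]; then one or more of one of [kpg]; then a character in [0-4], then 1 to 4 of one of [6uhr] (captured); then one or more of a word character (lazy) (captured as 'tail').
Unlike `match`, `search` isn't anchored — it looks for the pattern anywhere in the string.
The match spans [0:12] → 'sxj57ppp2uhs'.
Captured: group 1 = '2uh', group 2 = 's'.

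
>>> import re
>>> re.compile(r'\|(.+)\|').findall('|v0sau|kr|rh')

Matches: at [0:10] match '|v0sau|kr|', group 1 = 'v0sau|kr'.
One capturing group, so `findall` returns just the captured substring from the one match — 1 in all.

['v0sau|kr']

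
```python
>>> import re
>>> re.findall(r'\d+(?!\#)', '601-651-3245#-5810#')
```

`(?!…)`/`(?<!…)` only lets a position through if the neighbouring text does NOT match; no characters are consumed.
No capturing groups, so `findall` returns the 4 full match strings.

['601', '651', '324', '581']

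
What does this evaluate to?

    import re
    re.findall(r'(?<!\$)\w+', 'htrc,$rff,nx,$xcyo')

The negative lookahead/lookbehind blocks any match where the forbidden context is present.
Matches: at [0:4] → 'htrc'; at [7:9] → 'ff'; at [10:12] → 'nx'; at [15:18] → 'cyo'.
`findall` yields the raw match text (4 of them) because the pattern has no groups.

['htrc', 'ff', 'nx', 'cyo']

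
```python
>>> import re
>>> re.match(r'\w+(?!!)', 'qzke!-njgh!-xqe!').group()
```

'qzk'

`re.match` only tries the pattern at the start of the string.
The match spans [0:3] → 'qzk'.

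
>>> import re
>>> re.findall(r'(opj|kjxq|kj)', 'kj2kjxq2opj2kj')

['kj', 'kjxq', 'opj', 'kj']

Branches in `(...|...)` are attempted left-to-right; the first branch that allows the whole pattern to succeed is taken.
One capturing group, so `findall` returns just the captured substring from each match — 4 in all.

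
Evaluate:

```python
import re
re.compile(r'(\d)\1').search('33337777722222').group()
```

The backreference `\1` re-matches whatever the first group consumed, character for character.
`search` walks the string left to right and returns the first match it finds.
The match spans [0:2] → '33'.
Captured: group 1 = '3'.

'33'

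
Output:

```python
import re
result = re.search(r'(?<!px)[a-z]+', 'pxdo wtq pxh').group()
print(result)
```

pxdo

A negative assertion filters positions out without eating any characters.
`re.search` tries every starting position until one works.
The match spans [0:4] → 'pxdo'.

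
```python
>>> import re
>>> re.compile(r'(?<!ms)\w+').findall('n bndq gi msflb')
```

['n', 'bndq', 'gi', 'msflb']

Because the assertion is negative and zero-width, positions next to the forbidden text are skipped.
Walking the string: at [0:1] → 'n'; at [2:6] → 'bndq'; at [7:9] → 'gi'; at [10:15] → 'msflb'.
Since nothing is captured, `findall` lists the 4 matched substrings directly.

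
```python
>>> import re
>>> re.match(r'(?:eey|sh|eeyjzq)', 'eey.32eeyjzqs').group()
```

`re.match` won't scan ahead — the pattern has to work from the very first character.
The match spans [0:3] → 'eey'.

'eey'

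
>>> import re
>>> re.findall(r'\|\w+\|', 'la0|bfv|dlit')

['|bfv|']

Walking the string: at [3:8] → '|bfv|'.
No capturing groups, so `findall` returns the 1 full match string.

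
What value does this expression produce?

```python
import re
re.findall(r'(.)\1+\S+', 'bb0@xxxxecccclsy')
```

The backreference `\1` re-matches whatever the first group consumed, character for character.
`findall` collects group 1 from the one match (1 total).

['b']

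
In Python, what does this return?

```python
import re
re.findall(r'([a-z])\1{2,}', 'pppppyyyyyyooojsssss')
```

['p', 'y', 'o', 's']

After group 1 captures some text, `\1` only succeeds where that same text appears again.
With a single group, `findall` returns only what that group captured — 4 items.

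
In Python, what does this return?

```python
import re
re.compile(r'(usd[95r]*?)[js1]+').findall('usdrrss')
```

['usdrr']

The pattern matches the literal 'usd', then zero or more of one of [95r] (lazy) (captured); then one or more of one of [js1].
Matches: at [0:7] match 'usdrrss', group 1 = 'usdrr'.
One capturing group, so `findall` returns just the captured substring from the one match — 1 in all.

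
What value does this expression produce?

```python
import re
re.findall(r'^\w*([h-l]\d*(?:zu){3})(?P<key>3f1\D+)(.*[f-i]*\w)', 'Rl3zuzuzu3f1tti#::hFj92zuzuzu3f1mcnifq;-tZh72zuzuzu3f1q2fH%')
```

Pattern: anchored at the start of the string; then zero or more of a word character; then a character in [h-l], then zero or more of a digit, then the literal 'zu' repeated 3 times (captured); then the literal '3f1', then one or more of a non-digit (captured as 'key'); then zero or more of any character, then zero or more of a character in [f-i], then a word character (captured).
Matches: at [0:58] match 'Rl3zuzuzu3f1tti#::hFj92zuzuzu3f1mcnifq;-tZh72zuzuzu3f1q2fH', groups = ('l3zuzuzu', '3f1tti#::hFj', '92zuzuzu3f1mcnifq;-tZh72zuzuzu3f1q2fH').
Multiple groups make `findall` return tuples — one 3-tuple for the one match.

[('l3zuzuzu', '3f1tti#::hFj', '92zuzuzu3f1mcnifq;-tZh72zuzuzu3f1q2fH')]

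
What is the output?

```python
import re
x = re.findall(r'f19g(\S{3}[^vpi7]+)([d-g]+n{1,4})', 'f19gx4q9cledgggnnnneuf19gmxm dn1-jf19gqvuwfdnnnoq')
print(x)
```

[('x4q9cledgggnnnneuf19gmxm ', 'dn'), ('qvuwf', 'dnnn')]

This matches the literal 'f19', then a literal 'g'; then exactly 3 of a non-whitespace character, then one or more of any character except [vpi7] (captured); then one or more of a character in [d-g], then 1 to 4 of a literal 'n' (captured).
Walking the string: at [0:31] match 'f19gx4q9cledgggnnnneuf19gmxm dn', groups = ('x4q9cledgggnnnneuf19gmxm ', 'dn'); at [34:47] match 'f19gqvuwfdnnn', groups = ('qvuwf', 'dnnn').
Multiple groups make `findall` return tuples — one 2-tuple for each match.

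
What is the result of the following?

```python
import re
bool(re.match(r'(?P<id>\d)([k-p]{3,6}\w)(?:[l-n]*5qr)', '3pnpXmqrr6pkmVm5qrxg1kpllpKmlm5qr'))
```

`re.match` only tries the pattern at the start of the string.
Here the string doesn't start with a match, so the call returns None, and `bool(None)` is False.

False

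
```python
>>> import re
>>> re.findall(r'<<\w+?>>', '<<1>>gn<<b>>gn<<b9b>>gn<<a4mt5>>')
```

['<<1>>', '<<b>>', '<<b9b>>', '<<a4mt5>>']

No capturing groups, so `findall` returns the 4 full match strings.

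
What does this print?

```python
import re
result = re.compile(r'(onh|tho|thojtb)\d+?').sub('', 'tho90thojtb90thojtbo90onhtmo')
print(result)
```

00thojtbo90onhtmo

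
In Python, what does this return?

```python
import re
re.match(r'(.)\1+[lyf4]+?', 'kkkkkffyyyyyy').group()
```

'kkkkkf'

`re.match` only tries the pattern at the start of the string.
The match spans [0:6] → 'kkkkkf'.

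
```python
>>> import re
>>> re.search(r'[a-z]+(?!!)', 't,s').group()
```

't'

The negative lookaround is zero-width — it rules out positions where the adjacent text would match, without consuming anything.
`re.search` tries every starting position until one works.
The match spans [0:1] → 't'.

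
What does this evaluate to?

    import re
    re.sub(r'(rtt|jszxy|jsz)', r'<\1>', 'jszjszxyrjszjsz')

'<jsz><jszxy>r<jsz><jsz>'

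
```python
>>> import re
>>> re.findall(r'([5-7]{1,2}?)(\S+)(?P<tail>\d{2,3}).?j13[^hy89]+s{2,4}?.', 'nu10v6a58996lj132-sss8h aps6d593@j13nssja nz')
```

[('6', 'a589', '96'), ('6', 'd5', '93')]

3 groups means each result is a tuple of 3 captured strings — 2 here.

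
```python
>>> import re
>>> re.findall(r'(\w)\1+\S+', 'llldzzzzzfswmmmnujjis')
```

['l']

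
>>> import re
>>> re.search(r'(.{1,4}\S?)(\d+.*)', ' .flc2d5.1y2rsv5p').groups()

The match spans [0:17] → ' .flc2d5.1y2rsv5p'.
Captured: group 1 = ' .flc', group 2 = '2d5.1y2rsv5p'.

(' .flc', '2d5.1y2rsv5p')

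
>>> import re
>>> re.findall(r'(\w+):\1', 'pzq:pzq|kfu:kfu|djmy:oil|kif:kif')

`\1` has to match the exact text group 1 already captured.
`findall` collects group 1 from each match (3 total).

['pzq', 'kfu', 'kif']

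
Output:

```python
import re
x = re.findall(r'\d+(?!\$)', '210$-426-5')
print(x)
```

['21', '426', '5']

Because the assertion is negative and zero-width, positions next to the forbidden text are skipped.
Scanning left to right: at [0:2] → '21'; at [5:8] → '426'; at [9:10] → '5'.
No capturing groups, so `findall` returns the 3 full match strings.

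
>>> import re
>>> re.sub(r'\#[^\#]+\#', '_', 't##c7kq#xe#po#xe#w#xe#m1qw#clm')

Every occurrence is swapped for '_'.

't#_xe_xe_xe_clm'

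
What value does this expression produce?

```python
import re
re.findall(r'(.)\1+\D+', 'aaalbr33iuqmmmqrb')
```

A backreference is literal: `\1` must see the identical characters the first group matched.
`findall` collects group 1 from each match (2 total).

['a', '3']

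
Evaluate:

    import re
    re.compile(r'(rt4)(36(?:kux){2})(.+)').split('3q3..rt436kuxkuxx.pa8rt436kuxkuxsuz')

This matches the literal 'r', then the literal 't4' (captured); then the literal '36', then the literal 'kux' repeated 2 times (captured); then one or more of any character (captured).
Matches to split on: at [5:35] → 'rt436kuxkuxx.pa8rt436kuxkuxsuz'.
The group in the pattern means `split` returns the separators' captures alongside the pieces.

['3q3..', 'rt4', '36kuxkux', 'x.pa8rt436kuxkuxsuz', '']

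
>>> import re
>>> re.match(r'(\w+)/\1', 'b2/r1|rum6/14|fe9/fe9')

None

`re.match` won't scan ahead — the pattern has to work from the very first character.
Here position 0 doesn't satisfy it, so the call returns None.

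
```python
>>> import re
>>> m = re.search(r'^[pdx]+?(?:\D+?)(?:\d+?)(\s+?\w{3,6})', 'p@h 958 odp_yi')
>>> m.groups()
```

(' odp_yi',)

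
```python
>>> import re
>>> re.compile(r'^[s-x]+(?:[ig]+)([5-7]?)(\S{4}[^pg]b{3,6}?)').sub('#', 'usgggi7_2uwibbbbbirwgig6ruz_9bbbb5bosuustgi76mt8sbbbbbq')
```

'#bbirwgig6ruz_9bbbb5bosuustgi76mt8sbbbbbq'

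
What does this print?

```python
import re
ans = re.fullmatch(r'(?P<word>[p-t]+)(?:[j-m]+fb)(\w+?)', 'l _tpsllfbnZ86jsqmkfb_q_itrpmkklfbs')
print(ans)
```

The pattern matches one or more of a character in [p-t] (captured as 'word'); then one or more of a character in [j-m], then the literal 'fb' (non-capturing group); then one or more of a word character (lazy) (captured).
`re.fullmatch` is like wrapping the pattern in `^…$` (in single-line mode).
Here there's no way to consume every character, so the call returns None.

None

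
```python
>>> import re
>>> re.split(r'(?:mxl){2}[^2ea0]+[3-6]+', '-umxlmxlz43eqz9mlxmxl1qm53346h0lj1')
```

The string is cut at each match, leaving 2 pieces.

['-u', 'eqz9mlxmxl1qm53346h0lj1']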